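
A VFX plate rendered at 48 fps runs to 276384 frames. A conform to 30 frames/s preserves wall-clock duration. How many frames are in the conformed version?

172740 frames

Target frames = source frames × (target rate / source rate) = 276384 × (30)/(48) = 276384 × 5/8 = 172740.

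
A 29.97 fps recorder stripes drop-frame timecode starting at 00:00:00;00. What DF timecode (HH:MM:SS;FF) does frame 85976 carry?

Ten DF minutes hold 17982 frames, so frame 85976 lies in block 4 (frames 71928–89909) with 14048 frames into that block.
The block's first minute is 1800 frames and the rest 1798 each; 14048 frames reaches minute 7, so 4 × 18 + 7 × 2 = 86 labels have been skipped so far.
Adding those back, label number 85976 + 86 = 86062 at 30 labels/s is 2868 s + 22 f = 0 h 47 min 48 s frame 22, i.e. 00:47:48;22.

00:47:48;22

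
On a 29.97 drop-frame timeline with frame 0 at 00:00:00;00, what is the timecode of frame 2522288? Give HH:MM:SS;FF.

23:22:40;12

Each 10-minute DF block holds 10 × 60 × 30 − 9 × 2 = 17982 frames. 2522288 ÷ 17982 → 140 full blocks, remainder 4808.
Within the partial block the first minute is 1800 frames and each further minute 1798, so 2 further minute boundaries passed. Total skipped labels = 18 × 140 + 2 × 2 = 2524.
Non-drop label index = 2522288 + 2524 = 2524812; at 30 labels/s that is 23:22:40:12, i.e. DF 23:22:40;12.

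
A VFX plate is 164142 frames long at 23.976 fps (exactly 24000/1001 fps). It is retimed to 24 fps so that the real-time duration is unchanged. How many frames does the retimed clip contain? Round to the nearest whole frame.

Frames at target rate = 164142 × (24) / (24000/1001) = 82153071/500 ≈ 164306.142.
Nearest whole frame: 164306.

164306 frames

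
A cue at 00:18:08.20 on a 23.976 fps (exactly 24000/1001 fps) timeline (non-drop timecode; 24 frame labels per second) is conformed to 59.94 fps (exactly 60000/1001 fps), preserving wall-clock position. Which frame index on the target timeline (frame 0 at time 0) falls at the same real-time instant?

Source frame index: (0×3600 + 18×60 + 8) × 24 + 20 = 26132.
Real time: 26132 / (24000/1001) = 6539533/6000 s.
Target frame: (6539533/6000) × (60000/1001) = 65330.

frame 65330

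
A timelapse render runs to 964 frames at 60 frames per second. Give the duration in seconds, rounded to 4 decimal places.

16.0667 seconds

Running time = 964 × 1/60 = 241/15 s ≈ 16.0667 s.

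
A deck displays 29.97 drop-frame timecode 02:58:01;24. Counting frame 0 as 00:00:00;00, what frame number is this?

320132

As if non-drop at 30 labels/s: (2 × 3600 + 58 × 60 + 1) × 30 + 24 = 320454.
Minute boundaries passed: 178; those not divisible by 10: 178 − 17 = 161; dropped labels = 2 × 161 = 322.
Actual frame index = 320454 − 322 = 320132.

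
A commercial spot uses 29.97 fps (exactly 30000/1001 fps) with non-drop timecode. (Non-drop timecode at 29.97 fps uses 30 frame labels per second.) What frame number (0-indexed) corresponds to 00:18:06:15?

32595

Total seconds to the label: (0 × 3600 + 18 × 60 + 6) = 1086.
Frame index = 1086 × 30 + 15 = 32595.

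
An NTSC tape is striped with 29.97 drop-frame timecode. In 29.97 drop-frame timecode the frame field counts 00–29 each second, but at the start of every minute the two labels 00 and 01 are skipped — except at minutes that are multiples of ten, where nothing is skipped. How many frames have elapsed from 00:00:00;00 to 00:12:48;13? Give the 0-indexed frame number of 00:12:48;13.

23031

Complete 10-minute blocks: 1, each 17982 frames → 17982.
Remaining 2 whole minutes in the current block: 1800 + 1 × 1798 = 3598 frames.
Within the current minute: 48 × 30 + 13 − 2 = 1451 (labels ;00/;01 skipped at this minute). Total = 17982 + 3598 + 1451 = 23031.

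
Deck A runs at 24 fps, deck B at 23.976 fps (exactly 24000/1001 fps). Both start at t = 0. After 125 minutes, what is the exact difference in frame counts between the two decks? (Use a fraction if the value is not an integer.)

125 min = 7500 s.
A emits 24 × 7500 = 180000 frames; B emits 24000/1001 × 7500 = 180000000/1001.
Difference = 180000/1001 frames (≈ 179.8202); B is behind A.

180000/1001 frames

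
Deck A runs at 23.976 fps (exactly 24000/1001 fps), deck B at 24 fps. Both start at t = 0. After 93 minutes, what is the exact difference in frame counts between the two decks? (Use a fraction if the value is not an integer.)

93 min = 5580 s.
A emits 24000/1001 × 5580 = 133920000/1001 frames; B emits 24 × 5580 = 133920.
Difference = 133920/1001 frames (≈ 133.7862); B is ahead of A.

133920/1001 frames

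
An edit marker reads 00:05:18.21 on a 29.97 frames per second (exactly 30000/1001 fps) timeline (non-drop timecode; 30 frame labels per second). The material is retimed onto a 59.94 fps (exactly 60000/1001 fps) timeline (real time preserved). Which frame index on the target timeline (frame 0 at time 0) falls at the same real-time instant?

Source frame index: (0×3600 + 5×60 + 18) × 30 + 21 = 9561.
Real time: 9561 / (30000/1001) = 3190187/10000 s.
Target frame: (3190187/10000) × (60000/1001) = 19122.

frame 19122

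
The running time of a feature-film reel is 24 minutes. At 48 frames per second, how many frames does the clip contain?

24 min = 1440 s.
Frames = 1440 × 48 = 69120.

69120 frames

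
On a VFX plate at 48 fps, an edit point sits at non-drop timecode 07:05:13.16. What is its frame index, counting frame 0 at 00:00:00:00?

1224640

Total seconds to the label: (7 × 3600 + 5 × 60 + 13) = 25513.
Frame index = 25513 × 48 + 16 = 1224640.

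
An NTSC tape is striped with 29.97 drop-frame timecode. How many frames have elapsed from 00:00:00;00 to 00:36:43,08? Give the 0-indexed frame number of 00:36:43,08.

66032

As if non-drop at 30 labels/s: (0 × 3600 + 36 × 60 + 43) × 30 + 8 = 66098.
Minute boundaries passed: 36; those not divisible by 10: 36 − 3 = 33; dropped labels = 2 × 33 = 66.
Actual frame index = 66098 − 66 = 66032.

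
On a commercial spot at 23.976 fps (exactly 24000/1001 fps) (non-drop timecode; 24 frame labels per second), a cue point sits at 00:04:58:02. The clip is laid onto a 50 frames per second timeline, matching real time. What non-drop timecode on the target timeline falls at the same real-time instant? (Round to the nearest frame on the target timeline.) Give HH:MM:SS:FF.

Source frame index: (0×3600 + 4×60 + 58) × 24 + 2 = 7154.
Real time: 7154 / (24000/1001) = 3580577/12000 s.
Target frame: (3580577/12000) × (50) = 3580577/240 ≈ 14919.071 → 14919.
At 50 labels/s: frame 14919 → 00:04:58:19.

00:04:58:19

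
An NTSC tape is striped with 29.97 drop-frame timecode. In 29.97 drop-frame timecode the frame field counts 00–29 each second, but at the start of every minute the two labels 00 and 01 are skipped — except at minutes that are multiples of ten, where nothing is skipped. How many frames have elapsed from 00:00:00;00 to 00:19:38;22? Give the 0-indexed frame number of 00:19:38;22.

35326

Complete 10-minute blocks: 1, each 17982 frames → 17982.
Remaining 9 whole minutes in the current block: 1800 + 8 × 1798 = 16184 frames.
Within the current minute: 38 × 30 + 22 − 2 = 1160 (labels ;00/;01 skipped at this minute). Total = 17982 + 16184 + 1160 = 35326.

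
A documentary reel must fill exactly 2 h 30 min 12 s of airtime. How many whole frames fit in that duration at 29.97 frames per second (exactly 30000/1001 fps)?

270089 frames

2 h 30 min 12 s = 9012 s.
Frames = 9012 × 30000/1001 = 270360000/1001 ≈ 270089.9101.
Complete frames: 270089.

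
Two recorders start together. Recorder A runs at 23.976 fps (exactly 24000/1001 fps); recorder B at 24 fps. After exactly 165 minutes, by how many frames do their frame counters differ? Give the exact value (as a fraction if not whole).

21600/91 frames

165 min = 9900 s.
A emits 24000/1001 × 9900 = 21600000/91 frames; B emits 24 × 9900 = 237600.
Difference = 21600/91 frames (≈ 237.3626); B is ahead of A.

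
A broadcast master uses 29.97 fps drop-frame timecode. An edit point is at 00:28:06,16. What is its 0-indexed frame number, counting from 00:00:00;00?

As if non-drop at 30 labels/s: (0 × 3600 + 28 × 60 + 6) × 30 + 16 = 50596.
Minute boundaries passed: 28; those not divisible by 10: 28 − 2 = 26; dropped labels = 2 × 26 = 52.
Actual frame index = 50596 − 52 = 50544.

50544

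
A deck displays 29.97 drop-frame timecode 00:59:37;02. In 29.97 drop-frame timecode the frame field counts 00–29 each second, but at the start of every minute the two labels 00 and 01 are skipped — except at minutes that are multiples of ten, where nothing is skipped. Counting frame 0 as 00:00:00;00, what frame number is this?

107204

Complete 10-minute blocks: 5, each 17982 frames → 89910.
Remaining 9 whole minutes in the current block: 1800 + 8 × 1798 = 16184 frames.
Within the current minute: 37 × 30 + 2 − 2 = 1110 (labels ;00/;01 skipped at this minute). Total = 89910 + 16184 + 1110 = 107204.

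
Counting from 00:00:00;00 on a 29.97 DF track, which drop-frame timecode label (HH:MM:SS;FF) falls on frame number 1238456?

11:28:43;06

Ten DF minutes hold 17982 frames, so frame 1238456 lies in block 68 (frames 1222776–1240757) with 15680 frames into that block.
The block's first minute is 1800 frames and the rest 1798 each; 15680 frames reaches minute 8, so 68 × 18 + 8 × 2 = 1240 labels have been skipped so far.
Adding those back, label number 1238456 + 1240 = 1239696 at 30 labels/s is 41323 s + 6 f = 11 h 28 min 43 s frame 6, i.e. 11:28:43;06.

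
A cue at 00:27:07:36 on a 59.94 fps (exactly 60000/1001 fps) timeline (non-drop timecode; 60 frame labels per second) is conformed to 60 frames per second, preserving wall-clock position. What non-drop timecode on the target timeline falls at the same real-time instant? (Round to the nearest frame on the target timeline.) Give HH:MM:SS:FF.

00:27:09:14

Source frame index: (0×3600 + 27×60 + 7) × 60 + 36 = 97656.
Real time: 97656 / (60000/1001) = 4073069/2500 s.
Target frame: (4073069/2500) × (60) = 12219207/125 ≈ 97753.656 → 97754.
At 60 labels/s: frame 97754 → 00:27:09:14.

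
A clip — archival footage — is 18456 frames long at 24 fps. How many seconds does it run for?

Running time = 18456 / (24) = 769 s.

769 seconds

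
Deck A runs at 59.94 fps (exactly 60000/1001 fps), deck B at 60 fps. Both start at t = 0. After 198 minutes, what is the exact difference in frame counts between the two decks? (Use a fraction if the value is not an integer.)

198 min = 11880 s.
A emits 60000/1001 × 11880 = 64800000/91 frames; B emits 60 × 11880 = 712800.
Difference = 64800/91 frames (≈ 712.0879); B is ahead of A.

64800/91 frames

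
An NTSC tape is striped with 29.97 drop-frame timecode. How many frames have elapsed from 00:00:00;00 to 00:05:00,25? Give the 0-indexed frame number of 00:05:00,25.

9015

Complete 10-minute blocks: 0, each 17982 frames → 0.
Remaining 5 whole minutes in the current block: 1800 + 4 × 1798 = 8992 frames.
Within the current minute: 0 × 30 + 25 − 2 = 23 (labels ;00/;01 skipped at this minute). Total = 0 + 8992 + 23 = 9015.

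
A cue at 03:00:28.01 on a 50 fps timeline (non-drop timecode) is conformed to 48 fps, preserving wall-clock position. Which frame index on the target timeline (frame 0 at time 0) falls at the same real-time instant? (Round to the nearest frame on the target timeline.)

frame 519745

Source frame index: (3×3600 + 0×60 + 28) × 50 + 1 = 541401.
Real time: 541401 / (50) = 541401/50 s.
Target frame: (541401/50) × (48) = 12993624/25 ≈ 519744.960 → 519745.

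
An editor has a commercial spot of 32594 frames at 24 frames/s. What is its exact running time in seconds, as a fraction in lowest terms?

16297/12 seconds

Running time = 32594 ÷ (24) = 32594 × 1/24 = 16297/12 s.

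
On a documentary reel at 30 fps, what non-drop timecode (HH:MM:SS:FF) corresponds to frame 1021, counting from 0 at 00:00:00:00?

1021 ÷ 30 = 34 full seconds, remainder 1 frame.
34 s = 0 h 0 min 34 s.
Timecode: 00:00:34:01.

00:00:34:01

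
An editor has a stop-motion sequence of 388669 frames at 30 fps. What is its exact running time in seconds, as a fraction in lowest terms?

388669/30 seconds

Running time = 388669 ÷ (30) = 388669 × 1/30 = 388669/30 s.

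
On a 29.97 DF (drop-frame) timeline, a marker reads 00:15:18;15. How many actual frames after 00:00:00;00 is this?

27527

Complete 10-minute blocks: 1, each 17982 frames → 17982.
Remaining 5 whole minutes in the current block: 1800 + 4 × 1798 = 8992 frames.
Within the current minute: 18 × 30 + 15 − 2 = 553 (labels ;00/;01 skipped at this minute). Total = 17982 + 8992 + 553 = 27527.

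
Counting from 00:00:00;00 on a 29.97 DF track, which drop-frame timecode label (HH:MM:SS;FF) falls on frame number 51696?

00:28:44;28

Each 10-minute DF block holds 10 × 60 × 30 − 9 × 2 = 17982 frames. 51696 ÷ 17982 → 2 full blocks, remainder 15732.
Within the partial block the first minute is 1800 frames and each further minute 1798, so 8 further minute boundaries passed. Total skipped labels = 18 × 2 + 2 × 8 = 52.
Non-drop label index = 51696 + 52 = 51748; at 30 labels/s that is 00:28:44:28, i.e. DF 00:28:44;28.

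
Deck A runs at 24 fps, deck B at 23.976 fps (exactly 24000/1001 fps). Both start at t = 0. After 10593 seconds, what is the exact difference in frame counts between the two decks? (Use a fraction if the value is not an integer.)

23112/91 frames

A emits 24 × 10593 = 254232 frames; B emits 24000/1001 × 10593 = 23112000/91.
Difference = 23112/91 frames (≈ 253.9780); B is behind A.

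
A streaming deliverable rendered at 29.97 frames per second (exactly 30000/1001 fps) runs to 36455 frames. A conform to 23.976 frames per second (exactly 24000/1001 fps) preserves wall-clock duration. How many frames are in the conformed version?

Target frames = source frames × (target rate / source rate) = 36455 × (24000/1001)/(30000/1001) = 36455 × 4/5 = 29164.

29164 frames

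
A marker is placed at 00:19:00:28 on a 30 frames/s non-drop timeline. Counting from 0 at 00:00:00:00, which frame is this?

frame 34228

Total seconds to the label: (0 × 3600 + 19 × 60 + 0) = 1140.
Frame index = 1140 × 30 + 28 = 34228.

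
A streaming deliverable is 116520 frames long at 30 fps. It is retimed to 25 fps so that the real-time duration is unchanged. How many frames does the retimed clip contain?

97100 frames

Target frames = source frames × (target rate / source rate) = 116520 × (25)/(30) = 116520 × 5/6 = 97100.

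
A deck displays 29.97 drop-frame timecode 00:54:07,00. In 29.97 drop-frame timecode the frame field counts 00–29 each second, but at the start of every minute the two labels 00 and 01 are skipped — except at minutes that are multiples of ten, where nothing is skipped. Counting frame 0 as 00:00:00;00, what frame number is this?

Complete 10-minute blocks: 5, each 17982 frames → 89910.
Remaining 4 whole minutes in the current block: 1800 + 3 × 1798 = 7194 frames.
Within the current minute: 7 × 30 + 0 − 2 = 208 (labels ;00/;01 skipped at this minute). Total = 89910 + 7194 + 208 = 97312.

97312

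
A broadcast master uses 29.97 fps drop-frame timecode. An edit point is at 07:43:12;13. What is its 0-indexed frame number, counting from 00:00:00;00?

832939

As if non-drop at 30 labels/s: (7 × 3600 + 43 × 60 + 12) × 30 + 13 = 833773.
Minute boundaries passed: 463; those not divisible by 10: 463 − 46 = 417; dropped labels = 2 × 417 = 834.
Actual frame index = 833773 − 834 = 832939.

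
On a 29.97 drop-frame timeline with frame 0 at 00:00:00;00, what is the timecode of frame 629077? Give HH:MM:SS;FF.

05:49:50;07

Each 10-minute DF block holds 10 × 60 × 30 − 9 × 2 = 17982 frames. 629077 ÷ 17982 → 34 full blocks, remainder 17689.
Within the partial block the first minute is 1800 frames and each further minute 1798, so 9 further minute boundaries passed. Total skipped labels = 18 × 34 + 2 × 9 = 630.
Non-drop label index = 629077 + 630 = 629707; at 30 labels/s that is 05:49:50:07, i.e. DF 05:49:50;07.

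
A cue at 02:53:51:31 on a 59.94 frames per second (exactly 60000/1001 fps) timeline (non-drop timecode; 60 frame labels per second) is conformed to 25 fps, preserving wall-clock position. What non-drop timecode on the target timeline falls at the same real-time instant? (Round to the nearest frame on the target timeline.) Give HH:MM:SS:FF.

Source frame index: (2×3600 + 53×60 + 51) × 60 + 31 = 625891.
Real time: 625891 / (60000/1001) = 626516891/60000 s.
Target frame: (626516891/60000) × (25) = 626516891/2400 ≈ 261048.705 → 261049.
At 25 labels/s: frame 261049 → 02:54:01:24.

02:54:01:24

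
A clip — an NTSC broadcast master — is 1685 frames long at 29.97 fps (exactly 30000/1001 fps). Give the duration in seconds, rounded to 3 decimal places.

56.223 seconds

Running time = 1685 × 1001/30000 = 337337/6000 s ≈ 56.223 s.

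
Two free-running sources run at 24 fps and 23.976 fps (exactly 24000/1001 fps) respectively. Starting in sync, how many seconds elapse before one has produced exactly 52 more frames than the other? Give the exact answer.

The gap grows by |24000/1001 − 24| = 24/1001 frames per second.
Time for a 52-frame gap: 52 ÷ (24/1001) = 13013/6 s.

13013/6 seconds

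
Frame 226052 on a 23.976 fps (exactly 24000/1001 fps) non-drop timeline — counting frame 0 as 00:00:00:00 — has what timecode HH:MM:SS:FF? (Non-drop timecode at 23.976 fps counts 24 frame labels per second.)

226052 ÷ 24 = 9418 full seconds, remainder 20 frames.
9418 s = 2 h 36 min 58 s.
Timecode: 02:36:58:20.

02:36:58:20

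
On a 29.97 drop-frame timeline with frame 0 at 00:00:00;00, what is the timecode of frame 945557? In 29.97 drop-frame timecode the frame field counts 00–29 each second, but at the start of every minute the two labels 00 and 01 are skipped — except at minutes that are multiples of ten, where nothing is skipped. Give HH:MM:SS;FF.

Each 10-minute DF block holds 10 × 60 × 30 − 9 × 2 = 17982 frames. 945557 ÷ 17982 → 52 full blocks, remainder 10493.
Within the partial block the first minute is 1800 frames and each further minute 1798, so 5 further minute boundaries passed. Total skipped labels = 18 × 52 + 2 × 5 = 946.
Non-drop label index = 945557 + 946 = 946503; at 30 labels/s that is 08:45:50:03, i.e. DF 08:45:50;03.

08:45:50;03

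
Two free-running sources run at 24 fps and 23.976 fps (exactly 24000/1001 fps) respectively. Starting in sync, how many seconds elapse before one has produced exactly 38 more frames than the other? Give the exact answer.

19019/12 seconds

The gap grows by |24000/1001 − 24| = 24/1001 frames per second.
Time for a 38-frame gap: 38 ÷ (24/1001) = 19019/12 s.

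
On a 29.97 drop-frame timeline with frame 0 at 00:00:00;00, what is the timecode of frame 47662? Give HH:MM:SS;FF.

Each 10-minute DF block holds 10 × 60 × 30 − 9 × 2 = 17982 frames. 47662 ÷ 17982 → 2 full blocks, remainder 11698.
Within the partial block the first minute is 1800 frames and each further minute 1798, so 6 further minute boundaries passed. Total skipped labels = 18 × 2 + 2 × 6 = 48.
Non-drop label index = 47662 + 48 = 47710; at 30 labels/s that is 00:26:30:10, i.e. DF 00:26:30;10.

00:26:30;10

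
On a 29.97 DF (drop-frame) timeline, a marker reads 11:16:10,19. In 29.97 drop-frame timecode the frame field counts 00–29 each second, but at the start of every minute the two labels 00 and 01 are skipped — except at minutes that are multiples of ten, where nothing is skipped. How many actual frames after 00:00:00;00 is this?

1215901

As if non-drop at 30 labels/s: (11 × 3600 + 16 × 60 + 10) × 30 + 19 = 1217119.
Minute boundaries passed: 676; those not divisible by 10: 676 − 67 = 609; dropped labels = 2 × 609 = 1218.
Actual frame index = 1217119 − 1218 = 1215901.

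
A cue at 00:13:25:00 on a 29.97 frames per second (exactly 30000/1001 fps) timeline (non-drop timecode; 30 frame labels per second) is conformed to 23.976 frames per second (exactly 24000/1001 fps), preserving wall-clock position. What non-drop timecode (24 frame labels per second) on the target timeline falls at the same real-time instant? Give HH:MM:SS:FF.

00:13:25:00

Source frame index: (0×3600 + 13×60 + 25) × 30 + 0 = 24150.
Real time: 24150 / (30000/1001) = 161161/200 s.
Target frame: (161161/200) × (24000/1001) = 19320.
At 24 labels/s: frame 19320 → 00:13:25:00.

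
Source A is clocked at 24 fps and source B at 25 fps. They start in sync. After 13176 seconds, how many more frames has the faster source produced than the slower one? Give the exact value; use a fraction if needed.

13176 frames

A emits 24 × 13176 = 316224 frames; B emits 25 × 13176 = 329400.
Difference = 13176 frames; B is ahead of A.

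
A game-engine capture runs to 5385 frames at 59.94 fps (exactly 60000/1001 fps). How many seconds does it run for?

Running time = 5385 / (60000/1001) = 89.83975 s.

89.83975 seconds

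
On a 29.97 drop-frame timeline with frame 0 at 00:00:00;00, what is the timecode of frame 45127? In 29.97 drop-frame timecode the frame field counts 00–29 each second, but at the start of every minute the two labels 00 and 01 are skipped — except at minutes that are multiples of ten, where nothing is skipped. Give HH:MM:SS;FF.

00:25:05;23

Each 10-minute DF block holds 10 × 60 × 30 − 9 × 2 = 17982 frames. 45127 ÷ 17982 → 2 full blocks, remainder 9163.
Within the partial block the first minute is 1800 frames and each further minute 1798, so 5 further minute boundaries passed. Total skipped labels = 18 × 2 + 2 × 5 = 46.
Non-drop label index = 45127 + 46 = 45173; at 30 labels/s that is 00:25:05:23, i.e. DF 00:25:05;23.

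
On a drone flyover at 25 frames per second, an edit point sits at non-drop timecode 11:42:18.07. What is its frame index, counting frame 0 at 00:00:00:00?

Total seconds to the label: (11 × 3600 + 42 × 60 + 18) = 42138.
Frame index = 42138 × 25 + 7 = 1053457.

1053457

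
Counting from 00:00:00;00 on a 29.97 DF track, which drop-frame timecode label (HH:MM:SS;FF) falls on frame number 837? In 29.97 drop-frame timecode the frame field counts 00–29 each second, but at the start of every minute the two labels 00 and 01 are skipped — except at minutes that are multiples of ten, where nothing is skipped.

Each 10-minute DF block holds 10 × 60 × 30 − 9 × 2 = 17982 frames. 837 ÷ 17982 → 0 full blocks, remainder 837.
Within the partial block the first minute is 1800 frames and each further minute 1798, so 0 further minute boundaries passed. Total skipped labels = 18 × 0 + 2 × 0 = 0.
Non-drop label index = 837 + 0 = 837; at 30 labels/s that is 00:00:27:27, i.e. DF 00:00:27;27.

00:00:27;27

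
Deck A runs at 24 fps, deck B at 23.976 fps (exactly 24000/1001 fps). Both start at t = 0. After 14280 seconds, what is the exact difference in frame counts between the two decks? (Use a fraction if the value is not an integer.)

A emits 24 × 14280 = 342720 frames; B emits 24000/1001 × 14280 = 48960000/143.
Difference = 48960/143 frames (≈ 342.3776); B is behind A.

48960/143 frames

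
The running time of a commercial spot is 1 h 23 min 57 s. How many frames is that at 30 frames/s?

151110 frames

1 h 23 min 57 s = 5037 s.
Frames = 5037 × 30 = 151110.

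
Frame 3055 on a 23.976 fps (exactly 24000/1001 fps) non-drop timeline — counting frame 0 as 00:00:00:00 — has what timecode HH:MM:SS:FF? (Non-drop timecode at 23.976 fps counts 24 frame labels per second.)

00:02:07:07

3055 ÷ 24 = 127 full seconds, remainder 7 frames.
127 s = 0 h 2 min 7 s.
Timecode: 00:02:07:07.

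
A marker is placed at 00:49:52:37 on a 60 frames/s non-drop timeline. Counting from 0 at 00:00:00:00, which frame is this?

frame 179557

Total seconds to the label: (0 × 3600 + 49 × 60 + 52) = 2992.
Frame index = 2992 × 60 + 37 = 179557.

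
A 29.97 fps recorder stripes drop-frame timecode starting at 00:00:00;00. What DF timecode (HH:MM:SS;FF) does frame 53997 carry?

Ten DF minutes hold 17982 frames, so frame 53997 lies in block 3 (frames 53946–71927) with 51 frames into that block.
The block's first minute is 1800 frames and the rest 1798 each; 51 frames reaches minute 0, so 3 × 18 + 0 × 2 = 54 labels have been skipped so far.
Adding those back, label number 53997 + 54 = 54051 at 30 labels/s is 1801 s + 21 f = 0 h 30 min 1 s frame 21, i.e. 00:30:01;21.

00:30:01;21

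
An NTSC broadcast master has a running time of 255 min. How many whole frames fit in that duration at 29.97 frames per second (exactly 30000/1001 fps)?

255 min = 15300 s.
Frames = 15300 × 30000/1001 = 459000000/1001 ≈ 458541.4585.
Complete frames: 458541.

458541 frames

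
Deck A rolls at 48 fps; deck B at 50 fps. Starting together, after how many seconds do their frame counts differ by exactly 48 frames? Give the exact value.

24 seconds

The gap grows by |50 − 48| = 2 frames per second.
Time for a 48-frame gap: 48 ÷ (2) = 24 s.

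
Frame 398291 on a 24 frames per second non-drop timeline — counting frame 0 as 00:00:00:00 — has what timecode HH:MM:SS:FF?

398291 ÷ 24 = 16595 full seconds, remainder 11 frames.
16595 s = 4 h 36 min 35 s.
Timecode: 04:36:35:11.

04:36:35:11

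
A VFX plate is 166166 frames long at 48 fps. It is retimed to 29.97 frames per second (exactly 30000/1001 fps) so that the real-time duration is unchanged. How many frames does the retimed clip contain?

103750 frames

Target frames = source frames × (target rate / source rate) = 166166 × (30000/1001)/(48) = 166166 × 625/1001 = 103750.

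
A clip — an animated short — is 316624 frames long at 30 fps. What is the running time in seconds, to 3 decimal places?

10554.133 seconds

Running time = 316624 × 1/30 = 158312/15 s ≈ 10554.133 s.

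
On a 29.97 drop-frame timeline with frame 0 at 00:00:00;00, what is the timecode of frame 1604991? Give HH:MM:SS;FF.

14:52:33;07

Ten DF minutes hold 17982 frames, so frame 1604991 lies in block 89 (frames 1600398–1618379) with 4593 frames into that block.
The block's first minute is 1800 frames and the rest 1798 each; 4593 frames reaches minute 2, so 89 × 18 + 2 × 2 = 1606 labels have been skipped so far.
Adding those back, label number 1604991 + 1606 = 1606597 at 30 labels/s is 53553 s + 7 f = 14 h 52 min 33 s frame 7, i.e. 14:52:33;07.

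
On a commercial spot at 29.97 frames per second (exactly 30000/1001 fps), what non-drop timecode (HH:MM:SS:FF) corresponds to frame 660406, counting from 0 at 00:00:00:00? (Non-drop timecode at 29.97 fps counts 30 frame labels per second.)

06:06:53:16

660406 ÷ 30 = 22013 full seconds, remainder 16 frames.
22013 s = 6 h 6 min 53 s.
Timecode: 06:06:53:16.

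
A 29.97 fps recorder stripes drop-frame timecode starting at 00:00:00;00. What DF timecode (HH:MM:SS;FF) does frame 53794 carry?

Ten DF minutes hold 17982 frames, so frame 53794 lies in block 2 (frames 35964–53945) with 17830 frames into that block.
The block's first minute is 1800 frames and the rest 1798 each; 17830 frames reaches minute 9, so 2 × 18 + 9 × 2 = 54 labels have been skipped so far.
Adding those back, label number 53794 + 54 = 53848 at 30 labels/s is 1794 s + 28 f = 0 h 29 min 54 s frame 28, i.e. 00:29:54;28.

00:29:54;28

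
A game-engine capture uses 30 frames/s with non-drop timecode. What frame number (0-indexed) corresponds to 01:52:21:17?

202247

Total seconds to the label: (1 × 3600 + 52 × 60 + 21) = 6741.
Frame index = 6741 × 30 + 17 = 202247.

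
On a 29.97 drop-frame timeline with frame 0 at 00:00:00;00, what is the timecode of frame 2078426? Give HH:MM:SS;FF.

Each 10-minute DF block holds 10 × 60 × 30 − 9 × 2 = 17982 frames. 2078426 ÷ 17982 → 115 full blocks, remainder 10496.
Within the partial block the first minute is 1800 frames and each further minute 1798, so 5 further minute boundaries passed. Total skipped labels = 18 × 115 + 2 × 5 = 2080.
Non-drop label index = 2078426 + 2080 = 2080506; at 30 labels/s that is 19:15:50:06, i.e. DF 19:15:50;06.

19:15:50;06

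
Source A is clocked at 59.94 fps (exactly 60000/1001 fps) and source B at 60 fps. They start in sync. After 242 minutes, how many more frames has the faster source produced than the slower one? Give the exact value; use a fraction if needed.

242 min = 14520 s.
A emits 60000/1001 × 14520 = 79200000/91 frames; B emits 60 × 14520 = 871200.
Difference = 79200/91 frames (≈ 870.3297); B is ahead of A.

79200/91 frames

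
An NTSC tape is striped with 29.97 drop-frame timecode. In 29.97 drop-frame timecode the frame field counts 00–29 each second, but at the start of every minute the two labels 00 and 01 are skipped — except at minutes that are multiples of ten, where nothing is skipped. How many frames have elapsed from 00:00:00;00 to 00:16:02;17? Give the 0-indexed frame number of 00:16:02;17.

28847

As if non-drop at 30 labels/s: (0 × 3600 + 16 × 60 + 2) × 30 + 17 = 28877.
Minute boundaries passed: 16; those not divisible by 10: 16 − 1 = 15; dropped labels = 2 × 15 = 30.
Actual frame index = 28877 − 30 = 28847.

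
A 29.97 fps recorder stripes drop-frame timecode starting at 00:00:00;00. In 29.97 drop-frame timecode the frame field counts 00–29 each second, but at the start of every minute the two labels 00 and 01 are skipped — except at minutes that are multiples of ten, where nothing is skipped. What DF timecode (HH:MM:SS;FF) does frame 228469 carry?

Each 10-minute DF block holds 10 × 60 × 30 − 9 × 2 = 17982 frames. 228469 ÷ 17982 → 12 full blocks, remainder 12685.
Within the partial block the first minute is 1800 frames and each further minute 1798, so 7 further minute boundaries passed. Total skipped labels = 18 × 12 + 2 × 7 = 230.
Non-drop label index = 228469 + 230 = 228699; at 30 labels/s that is 02:07:03:09, i.e. DF 02:07:03;09.

02:07:03;09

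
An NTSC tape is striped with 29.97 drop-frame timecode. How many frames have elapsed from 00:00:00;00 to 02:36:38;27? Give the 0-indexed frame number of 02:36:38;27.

281685

Complete 10-minute blocks: 15, each 17982 frames → 269730.
Remaining 6 whole minutes in the current block: 1800 + 5 × 1798 = 10790 frames.
Within the current minute: 38 × 30 + 27 − 2 = 1165 (labels ;00/;01 skipped at this minute). Total = 269730 + 10790 + 1165 = 281685.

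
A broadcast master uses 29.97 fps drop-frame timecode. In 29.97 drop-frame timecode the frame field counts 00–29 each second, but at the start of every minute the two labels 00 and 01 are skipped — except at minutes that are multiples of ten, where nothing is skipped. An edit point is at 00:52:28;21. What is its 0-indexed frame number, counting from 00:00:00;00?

94367

As if non-drop at 30 labels/s: (0 × 3600 + 52 × 60 + 28) × 30 + 21 = 94461.
Minute boundaries passed: 52; those not divisible by 10: 52 − 5 = 47; dropped labels = 2 × 47 = 94.
Actual frame index = 94461 − 94 = 94367.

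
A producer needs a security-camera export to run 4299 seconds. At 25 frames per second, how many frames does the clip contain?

107475 frames

Frames = 4299 × 25 = 107475.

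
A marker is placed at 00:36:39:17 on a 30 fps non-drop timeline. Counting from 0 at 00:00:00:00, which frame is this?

65987

Total seconds to the label: (0 × 3600 + 36 × 60 + 39) = 2199.
Frame index = 2199 × 30 + 17 = 65987.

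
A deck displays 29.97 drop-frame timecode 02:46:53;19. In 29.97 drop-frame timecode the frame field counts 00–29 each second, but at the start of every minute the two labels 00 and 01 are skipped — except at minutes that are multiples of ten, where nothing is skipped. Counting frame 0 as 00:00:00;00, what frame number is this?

300109

As if non-drop at 30 labels/s: (2 × 3600 + 46 × 60 + 53) × 30 + 19 = 300409.
Minute boundaries passed: 166; those not divisible by 10: 166 − 16 = 150; dropped labels = 2 × 150 = 300.
Actual frame index = 300409 − 300 = 300109.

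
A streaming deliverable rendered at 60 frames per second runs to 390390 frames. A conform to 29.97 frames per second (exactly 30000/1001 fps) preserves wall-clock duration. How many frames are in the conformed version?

195000 frames

Target frames = source frames × (target rate / source rate) = 390390 × (30000/1001)/(60) = 390390 × 500/1001 = 195000.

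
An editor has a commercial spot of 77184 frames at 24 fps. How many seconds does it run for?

3216 seconds

Running time = 77184 / (24) = 3216 s.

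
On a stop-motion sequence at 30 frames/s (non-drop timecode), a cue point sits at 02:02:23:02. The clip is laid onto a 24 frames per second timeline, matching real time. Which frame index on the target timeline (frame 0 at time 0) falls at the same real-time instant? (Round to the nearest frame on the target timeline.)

Source frame index: (2×3600 + 2×60 + 23) × 30 + 2 = 220292.
Real time: 220292 / (30) = 110146/15 s.
Target frame: (110146/15) × (24) = 881168/5 ≈ 176233.600 → 176234.

frame 176234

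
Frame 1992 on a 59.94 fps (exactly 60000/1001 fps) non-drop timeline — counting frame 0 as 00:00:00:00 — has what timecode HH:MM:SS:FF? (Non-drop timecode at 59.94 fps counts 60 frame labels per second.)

1992 ÷ 60 = 33 full seconds, remainder 12 frames.
33 s = 0 h 0 min 33 s.
Timecode: 00:00:33:12.

00:00:33:12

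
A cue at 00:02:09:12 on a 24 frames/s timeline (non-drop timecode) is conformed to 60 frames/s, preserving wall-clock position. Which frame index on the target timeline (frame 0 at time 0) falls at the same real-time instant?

frame 7770

Source frame index: (0×3600 + 2×60 + 9) × 24 + 12 = 3108.
Real time: 3108 / (24) = 259/2 s.
Target frame: (259/2) × (60) = 7770.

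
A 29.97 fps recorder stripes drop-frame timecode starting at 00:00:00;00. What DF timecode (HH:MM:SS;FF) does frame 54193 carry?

00:30:08;07

Ten DF minutes hold 17982 frames, so frame 54193 lies in block 3 (frames 53946–71927) with 247 frames into that block.
The block's first minute is 1800 frames and the rest 1798 each; 247 frames reaches minute 0, so 3 × 18 + 0 × 2 = 54 labels have been skipped so far.
Adding those back, label number 54193 + 54 = 54247 at 30 labels/s is 1808 s + 7 f = 0 h 30 min 8 s frame 7, i.e. 00:30:08;07.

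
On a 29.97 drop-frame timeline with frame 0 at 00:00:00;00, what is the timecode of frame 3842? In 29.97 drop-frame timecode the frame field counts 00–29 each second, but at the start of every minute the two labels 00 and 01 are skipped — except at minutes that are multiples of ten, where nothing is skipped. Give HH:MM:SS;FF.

00:02:08;06

Ten DF minutes hold 17982 frames, so frame 3842 lies in block 0 (frames 0–17981) with 3842 frames into that block.
The block's first minute is 1800 frames and the rest 1798 each; 3842 frames reaches minute 2, so 0 × 18 + 2 × 2 = 4 labels have been skipped so far.
Adding those back, label number 3842 + 4 = 3846 at 30 labels/s is 128 s + 6 f = 0 h 2 min 8 s frame 6, i.e. 00:02:08;06.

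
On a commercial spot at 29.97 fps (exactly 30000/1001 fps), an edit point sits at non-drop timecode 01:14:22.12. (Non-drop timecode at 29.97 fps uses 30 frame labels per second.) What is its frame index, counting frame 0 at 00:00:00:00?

Total seconds to the label: (1 × 3600 + 14 × 60 + 22) = 4462.
Frame index = 4462 × 30 + 12 = 133872.

frame 133872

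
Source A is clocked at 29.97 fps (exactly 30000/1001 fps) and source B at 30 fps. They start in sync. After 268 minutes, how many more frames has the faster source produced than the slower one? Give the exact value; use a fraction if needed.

268 min = 16080 s.
A emits 30000/1001 × 16080 = 482400000/1001 frames; B emits 30 × 16080 = 482400.
Difference = 482400/1001 frames (≈ 481.9181); B is ahead of A.

482400/1001 frames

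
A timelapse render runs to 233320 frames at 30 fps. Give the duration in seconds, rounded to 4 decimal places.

7777.3333 seconds

Running time = 233320 × 1/30 = 23332/3 s ≈ 7777.3333 s.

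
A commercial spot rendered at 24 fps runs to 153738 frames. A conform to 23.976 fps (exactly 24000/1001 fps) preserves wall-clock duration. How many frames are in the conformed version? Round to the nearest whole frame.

Frames at target rate = 153738 × (24000/1001) / (24) = 11826000/77 ≈ 153584.416.
Nearest whole frame: 153584.

153584 frames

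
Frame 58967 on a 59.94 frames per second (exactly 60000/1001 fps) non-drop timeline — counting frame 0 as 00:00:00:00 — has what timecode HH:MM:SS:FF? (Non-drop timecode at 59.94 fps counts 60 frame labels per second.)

58967 ÷ 60 = 982 full seconds, remainder 47 frames.
982 s = 0 h 16 min 22 s.
Timecode: 00:16:22:47.

00:16:22:47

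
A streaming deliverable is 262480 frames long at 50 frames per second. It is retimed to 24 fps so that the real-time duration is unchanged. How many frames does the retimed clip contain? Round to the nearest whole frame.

Frames at target rate = 262480 × (24) / (50) = 629952/5 ≈ 125990.400.
Nearest whole frame: 125990.

125990 frames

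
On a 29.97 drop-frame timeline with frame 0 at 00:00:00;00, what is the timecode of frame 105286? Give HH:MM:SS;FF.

00:58:33;02

Ten DF minutes hold 17982 frames, so frame 105286 lies in block 5 (frames 89910–107891) with 15376 frames into that block.
The block's first minute is 1800 frames and the rest 1798 each; 15376 frames reaches minute 8, so 5 × 18 + 8 × 2 = 106 labels have been skipped so far.
Adding those back, label number 105286 + 106 = 105392 at 30 labels/s is 3513 s + 2 f = 0 h 58 min 33 s frame 2, i.e. 00:58:33;02.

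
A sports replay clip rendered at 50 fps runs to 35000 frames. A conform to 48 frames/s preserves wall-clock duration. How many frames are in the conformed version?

Target frames = source frames × (target rate / source rate) = 35000 × (48)/(50) = 35000 × 24/25 = 33600.

33600 frames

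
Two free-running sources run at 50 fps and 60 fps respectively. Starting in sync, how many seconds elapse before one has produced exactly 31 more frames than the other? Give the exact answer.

3.1 seconds

The gap grows by |60 − 50| = 10 frames per second.
Time for a 31-frame gap: 31 ÷ (10) = 3.1 s.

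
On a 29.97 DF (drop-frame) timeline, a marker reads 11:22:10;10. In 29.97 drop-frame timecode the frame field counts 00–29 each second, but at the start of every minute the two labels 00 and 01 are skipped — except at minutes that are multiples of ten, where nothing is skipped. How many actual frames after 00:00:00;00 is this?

Complete 10-minute blocks: 68, each 17982 frames → 1222776.
Remaining 2 whole minutes in the current block: 1800 + 1 × 1798 = 3598 frames.
Within the current minute: 10 × 30 + 10 − 2 = 308 (labels ;00/;01 skipped at this minute). Total = 1222776 + 3598 + 308 = 1226682.

1226682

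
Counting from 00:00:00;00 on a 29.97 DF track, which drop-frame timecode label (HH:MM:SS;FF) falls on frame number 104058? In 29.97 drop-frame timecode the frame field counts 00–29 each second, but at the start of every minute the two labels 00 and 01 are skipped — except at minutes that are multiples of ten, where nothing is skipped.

00:57:52;02

Ten DF minutes hold 17982 frames, so frame 104058 lies in block 5 (frames 89910–107891) with 14148 frames into that block.
The block's first minute is 1800 frames and the rest 1798 each; 14148 frames reaches minute 7, so 5 × 18 + 7 × 2 = 104 labels have been skipped so far.
Adding those back, label number 104058 + 104 = 104162 at 30 labels/s is 3472 s + 2 f = 0 h 57 min 52 s frame 2, i.e. 00:57:52;02.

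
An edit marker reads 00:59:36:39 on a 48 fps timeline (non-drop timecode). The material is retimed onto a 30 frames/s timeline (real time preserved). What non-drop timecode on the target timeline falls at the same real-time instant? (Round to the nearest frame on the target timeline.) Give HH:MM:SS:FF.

Source frame index: (0×3600 + 59×60 + 36) × 48 + 39 = 171687.
Real time: 171687 / (48) = 57229/16 s.
Target frame: (57229/16) × (30) = 858435/8 ≈ 107304.375 → 107304.
At 30 labels/s: frame 107304 → 00:59:36:24.

00:59:36:24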